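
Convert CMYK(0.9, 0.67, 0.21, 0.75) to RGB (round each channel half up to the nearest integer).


R = 255 × (1-C) × (1-K) = 255 × 0.10 × 0.25 = 6.375 → 6
G = 255 × (1-M) × (1-K) = 255 × 0.33 × 0.25 = 21.0375 → 21
B = 255 × (1-Y) × (1-K) = 255 × 0.79 × 0.25 = 50.3625 → 50
= RGB(6, 21, 50)


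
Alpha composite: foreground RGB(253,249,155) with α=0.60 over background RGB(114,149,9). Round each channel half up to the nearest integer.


C = α×F + (1-α)×B, with 1-α = 0.40
R: 0.60×253 + 0.40×114 = 151.80 + 45.60 = 197.40 → 197
G: 0.60×249 + 0.40×149 = 149.40 + 59.60 = 209.00 → 209
B: 0.60×155 + 0.40×9 = 93.00 + 3.60 = 96.60 → 97
= RGB(197, 209, 97)


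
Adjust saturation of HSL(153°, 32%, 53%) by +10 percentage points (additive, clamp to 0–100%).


Original S = 32%
Adjustment = +10 percentage points
New S = 32 + (10) = 42
Clamp to [0, 100] → 42
= HSL(153°, 42%, 53%)


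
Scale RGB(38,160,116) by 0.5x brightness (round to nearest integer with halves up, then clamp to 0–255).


Multiply each channel by 0.5, round half up, clamp to [0, 255]
R: 38×0.5 = 19
G: 160×0.5 = 80
B: 116×0.5 = 58
= RGB(19, 80, 58)


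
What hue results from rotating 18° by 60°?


New hue = (H + rotation) mod 360
New hue = (18 + 60) mod 360
= 78 mod 360
= 78°


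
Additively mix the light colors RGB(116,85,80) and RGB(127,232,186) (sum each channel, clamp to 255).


Additive: each channel = min(255, C₁+C₂)
R: 116+127 = 243 → 243
G: 85+232 = 317 → 255
B: 80+186 = 266 → 255
= RGB(243, 255, 255)


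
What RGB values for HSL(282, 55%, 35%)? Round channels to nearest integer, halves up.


H=282°, S=0.55, L=0.35
C = (1-|2L-1|)×S = (1-|-0.30|)×0.55 = 0.385
H' = H/60 = 282/60 ≈ 4.7000; X = C×(1-|H' mod 2 - 1|) = 0.2695
m = L - C/2 = 0.35 - 0.1925 = 0.1575
Sector ⌊H'⌋ = 4 → (R',G',B') = (0.2695, 0.0, 0.385)
RGB = ((R'+m)×255, (G'+m)×255, (B'+m)×255) = (108.885, 40.1625, 138.3375)
Round half up → RGB(109, 40, 138)


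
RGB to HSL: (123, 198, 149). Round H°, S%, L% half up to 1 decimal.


Normalize: R'=123/255≈0.4824, G'=198/255≈0.7765, B'=149/255≈0.5843
Max=198/255, Min=123/255, Δ=Max-Min=75/255
L = (Max+Min)/2 = (198+123)/510 = 321/510 = 0.62941… → L = 62.9%
L > 0.5 → S = Δ/(2-Max-Min) = 75/(510-198-123) = 75/189 = 0.39682… → S = 39.7%
(the 1/255 factors cancel in S and H, so raw channel differences can be used)
Max is G' → H = 60 × ((B-R)/Δ + 2) = 60 × ((149-123)/75 + 2)
  26/75 + 2 = 0.3466… + 2 = 2.3466…
  H = 60 × 2.3466… = 140.8° → H = 140.8°
= HSL(140.8°, 39.7%, 62.9%)


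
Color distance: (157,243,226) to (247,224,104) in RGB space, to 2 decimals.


d = √[(R₁-R₂)² + (G₁-G₂)² + (B₁-B₂)²]
d = √[(157-247)² + (243-224)² + (226-104)²]
d = √[8100 + 361 + 14884]
d = √23345
d ≈ 152.79


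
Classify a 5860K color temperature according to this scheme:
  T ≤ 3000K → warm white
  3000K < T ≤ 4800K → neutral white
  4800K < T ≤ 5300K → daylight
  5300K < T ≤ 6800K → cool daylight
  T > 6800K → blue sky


Temperature: 5860K
5300K < 5860K ≤ 6800K → cool daylight
Classification: cool daylight


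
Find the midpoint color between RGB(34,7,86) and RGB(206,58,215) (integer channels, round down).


Midpoint: each channel = ⌊(C₁+C₂)/2⌋
R: ⌊(34+206)/2⌋ = 120
G: ⌊(7+58)/2⌋ = 32
B: ⌊(86+215)/2⌋ = 150
= RGB(120, 32, 150)


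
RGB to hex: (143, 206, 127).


R = 143 → 8F (hex)
G = 206 → CE (hex)
B = 127 → 7F (hex)
Hex = #8FCE7F


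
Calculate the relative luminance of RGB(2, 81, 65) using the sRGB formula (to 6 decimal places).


Linearize each channel (sRGB transfer function): c = v/255; c_lin = c/12.92 if c ≤ 0.04045, else ((c+0.055)/1.055)^2.4
  R: 2/255 ≈ 0.007843 ≤ 0.04045 → 0.007843/12.92 ≈ 0.000607
  G: 81/255 ≈ 0.317647 > 0.04045 → ((0.317647+0.055)/1.055)^2.4 ≈ 0.082283
  B: 65/255 ≈ 0.254902 > 0.04045 → ((0.254902+0.055)/1.055)^2.4 ≈ 0.052861
R_lin = 0.000607, G_lin = 0.082283, B_lin = 0.052861
L = 0.2126×R + 0.7152×G + 0.0722×B
L = 0.2126×0.000607 + 0.7152×0.082283 + 0.0722×0.052861
L ≈ 0.062794


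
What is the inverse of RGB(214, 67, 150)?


Invert: (255-R, 255-G, 255-B)
R: 255-214 = 41
G: 255-67 = 188
B: 255-150 = 105
= RGB(41, 188, 105)


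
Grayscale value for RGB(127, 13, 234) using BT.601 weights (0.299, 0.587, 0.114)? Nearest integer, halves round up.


Gray = 0.299×R + 0.587×G + 0.114×B
Gray = 0.299×127 + 0.587×13 + 0.114×234
Gray = 37.973 + 7.631 + 26.676
Gray = 72.280 → round half up → 72
Gray = 72


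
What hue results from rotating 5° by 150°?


New hue = (H + rotation) mod 360
New hue = (5 + 150) mod 360
= 155 mod 360
= 155°


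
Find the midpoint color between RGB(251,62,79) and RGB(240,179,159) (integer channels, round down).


Midpoint: each channel = ⌊(C₁+C₂)/2⌋
R: ⌊(251+240)/2⌋ = 245
G: ⌊(62+179)/2⌋ = 120
B: ⌊(79+159)/2⌋ = 119
= RGB(245, 120, 119)


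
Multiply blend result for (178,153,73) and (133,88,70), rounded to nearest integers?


Multiply: C = A×B/255, rounded to nearest integer
R: 178×133/255 = 23674/255 ≈ 92.839 → 93
G: 153×88/255 = 13464/255 ≈ 52.800 → 53
B: 73×70/255 = 5110/255 ≈ 20.039 → 20
= RGB(93, 53, 20)


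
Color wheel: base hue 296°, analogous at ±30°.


Base hue: 296°
Left analog: (296 - 30) mod 360 = 266°
Right analog: (296 + 30) mod 360 = 326°
Analogous hues = 266° and 326°


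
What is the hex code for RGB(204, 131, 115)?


R = 204 → CC (hex)
G = 131 → 83 (hex)
B = 115 → 73 (hex)
Hex = #CC8373


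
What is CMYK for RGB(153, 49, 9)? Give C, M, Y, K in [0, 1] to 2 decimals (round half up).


R'=153/255≈0.6000, G'=49/255≈0.1922, B'=9/255≈0.0353
K = 1 - max(R',G',B') = 1 - 153/255 = 102/255 = 0.4 → 0.40
(1-R'-K)/(1-K) simplifies to (max-R)/max with max = 153:
C = (153-153)/153 = 0/153 = 0 → 0.00
M = (153-49)/153 = 104/153 = 0.67973… → 0.68
Y = (153-9)/153 = 144/153 = 0.94117… → 0.94
= CMYK(0.00, 0.68, 0.94, 0.40)


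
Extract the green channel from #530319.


Color: #530319
R = 53 = 83
G = 03 = 3
B = 19 = 25
Green = 3


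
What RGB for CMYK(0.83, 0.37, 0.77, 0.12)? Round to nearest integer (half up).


R = 255 × (1-C) × (1-K) = 255 × 0.17 × 0.88 = 38.148 → 38
G = 255 × (1-M) × (1-K) = 255 × 0.63 × 0.88 = 141.372 → 141
B = 255 × (1-Y) × (1-K) = 255 × 0.23 × 0.88 = 51.612 → 52
= RGB(38, 141, 52)


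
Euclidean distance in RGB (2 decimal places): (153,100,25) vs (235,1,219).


d = √[(R₁-R₂)² + (G₁-G₂)² + (B₁-B₂)²]
d = √[(153-235)² + (100-1)² + (25-219)²]
d = √[6724 + 9801 + 37636]
d = √54161
d ≈ 232.73


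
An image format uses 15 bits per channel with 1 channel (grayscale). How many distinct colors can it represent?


Total bits = 15 bits/channel × 1 channels = 15 bits
Distinct colors = 2^15
= 32,768 colors


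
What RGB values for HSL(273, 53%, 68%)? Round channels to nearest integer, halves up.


H=273°, S=0.53, L=0.68
C = (1-|2L-1|)×S = (1-|0.36|)×0.53 = 0.3392
H' = H/60 = 273/60 ≈ 4.5500; X = C×(1-|H' mod 2 - 1|) = 0.18656
m = L - C/2 = 0.68 - 0.1696 = 0.5104
Sector ⌊H'⌋ = 4 → (R',G',B') = (0.18656, 0.0, 0.3392)
RGB = ((R'+m)×255, (G'+m)×255, (B'+m)×255) = (177.7248, 130.152, 216.648)
Round half up → RGB(178, 130, 217)


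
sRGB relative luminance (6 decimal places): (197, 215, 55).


Linearize each channel (sRGB transfer function): c = v/255; c_lin = c/12.92 if c ≤ 0.04045, else ((c+0.055)/1.055)^2.4
  R: 197/255 ≈ 0.772549 > 0.04045 → ((0.772549+0.055)/1.055)^2.4 ≈ 0.558340
  G: 215/255 ≈ 0.843137 > 0.04045 → ((0.843137+0.055)/1.055)^2.4 ≈ 0.679542
  B: 55/255 ≈ 0.215686 > 0.04045 → ((0.215686+0.055)/1.055)^2.4 ≈ 0.038204
R_lin = 0.558340, G_lin = 0.679542, B_lin = 0.038204
L = 0.2126×R + 0.7152×G + 0.0722×B
L = 0.2126×0.558340 + 0.7152×0.679542 + 0.0722×0.038204
L ≈ 0.607470


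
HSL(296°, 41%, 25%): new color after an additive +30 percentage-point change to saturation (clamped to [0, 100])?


Original S = 41%
Adjustment = +30 percentage points
New S = 41 + (30) = 71
Clamp to [0, 100] → 71
= HSL(296°, 71%, 25%)


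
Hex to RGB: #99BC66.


99 → 153 (R)
BC → 188 (G)
66 → 102 (B)
= RGB(153, 188, 102)


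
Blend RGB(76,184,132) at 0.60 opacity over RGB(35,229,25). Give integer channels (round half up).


C = α×F + (1-α)×B, with 1-α = 0.40
R: 0.60×76 + 0.40×35 = 45.60 + 14.00 = 59.60 → 60
G: 0.60×184 + 0.40×229 = 110.40 + 91.60 = 202.00 → 202
B: 0.60×132 + 0.40×25 = 79.20 + 10.00 = 89.20 → 89
= RGB(60, 202, 89)


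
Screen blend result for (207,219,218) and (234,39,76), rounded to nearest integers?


Screen: C = 255 - (255-A)×(255-B)/255, rounded to nearest integer
R: 255 - (255-207)×(255-234)/255 = 255 - 1008/255 ≈ 255 - 3.953 = 251.047 → 251
G: 255 - (255-219)×(255-39)/255 = 255 - 7776/255 ≈ 255 - 30.494 = 224.506 → 225
B: 255 - (255-218)×(255-76)/255 = 255 - 6623/255 ≈ 255 - 25.973 = 229.027 → 229
= RGB(251, 225, 229)


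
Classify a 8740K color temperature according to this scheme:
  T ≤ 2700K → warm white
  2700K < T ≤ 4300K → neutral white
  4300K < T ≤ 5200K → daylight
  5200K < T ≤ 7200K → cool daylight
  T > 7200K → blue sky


Temperature: 8740K
8740K > 7200K → blue sky
Classification: blue sky


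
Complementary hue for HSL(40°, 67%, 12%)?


Complement = opposite side of color wheel = hue + 180°
H' = (40 + 180) mod 360 = 220°
S and L unchanged.
= HSL(220°, 67%, 12%)


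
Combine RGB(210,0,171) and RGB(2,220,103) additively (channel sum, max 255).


Additive: each channel = min(255, C₁+C₂)
R: 210+2 = 212 → 212
G: 0+220 = 220 → 220
B: 171+103 = 274 → 255
= RGB(212, 220, 255)


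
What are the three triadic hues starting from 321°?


Triadic: equally spaced at 120° intervals
H1 = 321°
H2 = (321 + 120) mod 360 = 81°
H3 = (321 + 240) mod 360 = 201°
Triadic = 321°, 81°, 201°


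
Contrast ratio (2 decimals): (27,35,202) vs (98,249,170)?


Linearize each sRGB channel c=v/255: c/12.92 if c ≤ 0.04045 else ((c+0.055)/1.055)^2.4
L = 0.2126×R_lin + 0.7152×G_lin + 0.0722×B_lin
Color 1 (27,35,202):
  R=27: 27/255≈0.1059 > 0.04045 → ((0.1059+0.055)/1.055)^2.4 ≈ 0.01096
  G=35: 35/255≈0.1373 > 0.04045 → ((0.1373+0.055)/1.055)^2.4 ≈ 0.01681
  B=202: 202/255≈0.7922 > 0.04045 → ((0.7922+0.055)/1.055)^2.4 ≈ 0.59062
  L1 = 0.2126×0.01096 + 0.7152×0.01681 + 0.0722×0.59062 ≈ 0.05699
Color 2 (98,249,170):
  R=98: 98/255≈0.3843 > 0.04045 → ((0.3843+0.055)/1.055)^2.4 ≈ 0.12214
  G=249: 249/255≈0.9765 > 0.04045 → ((0.9765+0.055)/1.055)^2.4 ≈ 0.94731
  B=170: 170/255≈0.6667 > 0.04045 → ((0.6667+0.055)/1.055)^2.4 ≈ 0.40198
  L2 = 0.2126×0.12214 + 0.7152×0.94731 + 0.0722×0.40198 ≈ 0.73250
Lighter = 0.73250, Darker = 0.05699
Ratio = (L_lighter + 0.05) / (L_darker + 0.05)
Ratio = (0.73250 + 0.05) / (0.05699 + 0.05) = 0.78250 / 0.10699 ≈ 7.3136
Ratio ≈ 7.31:1


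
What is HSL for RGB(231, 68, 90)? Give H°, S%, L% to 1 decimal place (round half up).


Normalize: R'=231/255≈0.9059, G'=68/255≈0.2667, B'=90/255≈0.3529
Max=231/255, Min=68/255, Δ=Max-Min=163/255
L = (Max+Min)/2 = (231+68)/510 = 299/510 = 0.58627… → L = 58.6%
L > 0.5 → S = Δ/(2-Max-Min) = 163/(510-231-68) = 163/211 = 0.77251… → S = 77.3%
(the 1/255 factors cancel in S and H, so raw channel differences can be used)
Max is R' → H = 60 × (((G-B)/Δ) mod 6) = 60 × (((68-90)/163) mod 6)
  (-22)/163 = -0.1349…; negative, so add 6 → 5.8650…
  H = 60 × 5.8650… = 351.901…° → H = 351.9°
= HSL(351.9°, 77.3%, 58.6%)


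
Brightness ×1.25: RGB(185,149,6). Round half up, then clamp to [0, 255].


Multiply each channel by 1.25, round half up, clamp to [0, 255]
R: 185×1.25 = 231.25 → round → 231
G: 149×1.25 = 186.25 → round → 186
B: 6×1.25 = 7.5 → round → 8
= RGB(231, 186, 8)


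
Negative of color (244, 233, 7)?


Invert: (255-R, 255-G, 255-B)
R: 255-244 = 11
G: 255-233 = 22
B: 255-7 = 248
= RGB(11, 22, 248)


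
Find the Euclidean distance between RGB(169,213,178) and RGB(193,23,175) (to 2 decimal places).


d = √[(R₁-R₂)² + (G₁-G₂)² + (B₁-B₂)²]
d = √[(169-193)² + (213-23)² + (178-175)²]
d = √[576 + 36100 + 9]
d = √36685
d ≈ 191.53


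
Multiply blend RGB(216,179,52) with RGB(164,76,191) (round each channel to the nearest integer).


Multiply: C = A×B/255, rounded to nearest integer
R: 216×164/255 = 35424/255 ≈ 138.918 → 139
G: 179×76/255 = 13604/255 ≈ 53.349 → 53
B: 52×191/255 = 9932/255 ≈ 38.949 → 39
= RGB(139, 53, 39)


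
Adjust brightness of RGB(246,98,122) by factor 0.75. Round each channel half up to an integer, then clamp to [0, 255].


Multiply each channel by 0.75, round half up, clamp to [0, 255]
R: 246×0.75 = 184.5 → round → 185
G: 98×0.75 = 73.5 → round → 74
B: 122×0.75 = 91.5 → round → 92
= RGB(185, 74, 92)


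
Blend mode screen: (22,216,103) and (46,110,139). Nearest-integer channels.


Screen: C = 255 - (255-A)×(255-B)/255, rounded to nearest integer
R: 255 - (255-22)×(255-46)/255 = 255 - 48697/255 ≈ 255 - 190.969 = 64.031 → 64
G: 255 - (255-216)×(255-110)/255 = 255 - 5655/255 ≈ 255 - 22.176 = 232.824 → 233
B: 255 - (255-103)×(255-139)/255 = 255 - 17632/255 ≈ 255 - 69.145 = 185.855 → 186
= RGB(64, 233, 186)


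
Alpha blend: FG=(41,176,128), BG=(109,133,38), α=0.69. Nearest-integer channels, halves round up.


C = α×F + (1-α)×B, with 1-α = 0.31
R: 0.69×41 + 0.31×109 = 28.29 + 33.79 = 62.08 → 62
G: 0.69×176 + 0.31×133 = 121.44 + 41.23 = 162.67 → 163
B: 0.69×128 + 0.31×38 = 88.32 + 11.78 = 100.10 → 100
= RGB(62, 163, 100)


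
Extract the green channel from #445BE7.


Color: #445BE7
R = 44 = 68
G = 5B = 91
B = E7 = 231
Green = 91


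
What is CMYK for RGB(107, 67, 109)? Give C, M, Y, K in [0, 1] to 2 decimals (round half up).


R'=107/255≈0.4196, G'=67/255≈0.2627, B'=109/255≈0.4275
K = 1 - max(R',G',B') = 1 - 109/255 = 146/255 = 0.57254… → 0.57
(1-R'-K)/(1-K) simplifies to (max-R)/max with max = 109:
C = (109-107)/109 = 2/109 = 0.01834… → 0.02
M = (109-67)/109 = 42/109 = 0.38532… → 0.39
Y = (109-109)/109 = 0/109 = 0 → 0.00
= CMYK(0.02, 0.39, 0.00, 0.57)


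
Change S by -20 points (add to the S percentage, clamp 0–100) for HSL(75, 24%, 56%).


Original S = 24%
Adjustment = -20 percentage points
New S = 24 + (-20) = 4
Clamp to [0, 100] → 4
= HSL(75°, 4%, 56%)


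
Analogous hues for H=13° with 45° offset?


Base hue: 13°
Left analog: (13 - 45) mod 360 = 328°
Right analog: (13 + 45) mod 360 = 58°
Analogous hues = 328° and 58°


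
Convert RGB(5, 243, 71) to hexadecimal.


R = 5 → 05 (hex)
G = 243 → F3 (hex)
B = 71 → 47 (hex)
Hex = #05F347


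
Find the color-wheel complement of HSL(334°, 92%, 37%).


Complement = opposite side of color wheel = hue + 180°
H' = (334 + 180) mod 360 = 154°
S and L unchanged.
= HSL(154°, 92%, 37%)


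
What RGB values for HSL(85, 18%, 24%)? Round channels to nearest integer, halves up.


H=85°, S=0.18, L=0.24
C = (1-|2L-1|)×S = (1-|-0.52|)×0.18 = 0.0864
H' = H/60 = 85/60 ≈ 1.4167; X = C×(1-|H' mod 2 - 1|) = 0.0504
m = L - C/2 = 0.24 - 0.0432 = 0.1968
Sector ⌊H'⌋ = 1 → (R',G',B') = (0.0504, 0.0864, 0.0)
RGB = ((R'+m)×255, (G'+m)×255, (B'+m)×255) = (63.036, 72.216, 50.184)
Round half up → RGB(63, 72, 50)


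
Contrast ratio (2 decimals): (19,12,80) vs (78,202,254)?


Linearize each sRGB channel c=v/255: c/12.92 if c ≤ 0.04045 else ((c+0.055)/1.055)^2.4
L = 0.2126×R_lin + 0.7152×G_lin + 0.0722×B_lin
Color 1 (19,12,80):
  R=19: 19/255≈0.0745 > 0.04045 → ((0.0745+0.055)/1.055)^2.4 ≈ 0.00651
  G=12: 12/255≈0.0471 > 0.04045 → ((0.0471+0.055)/1.055)^2.4 ≈ 0.00368
  B=80: 80/255≈0.3137 > 0.04045 → ((0.3137+0.055)/1.055)^2.4 ≈ 0.08022
  L1 = 0.2126×0.00651 + 0.7152×0.00368 + 0.0722×0.08022 ≈ 0.00981
Color 2 (78,202,254):
  R=78: 78/255≈0.3059 > 0.04045 → ((0.3059+0.055)/1.055)^2.4 ≈ 0.07619
  G=202: 202/255≈0.7922 > 0.04045 → ((0.7922+0.055)/1.055)^2.4 ≈ 0.59062
  B=254: 254/255≈0.9961 > 0.04045 → ((0.9961+0.055)/1.055)^2.4 ≈ 0.99110
  L2 = 0.2126×0.07619 + 0.7152×0.59062 + 0.0722×0.99110 ≈ 0.51017
Lighter = 0.51017, Darker = 0.00981
Ratio = (L_lighter + 0.05) / (L_darker + 0.05)
Ratio = (0.51017 + 0.05) / (0.00981 + 0.05) = 0.56017 / 0.05981 ≈ 9.3664
Ratio ≈ 9.37:1


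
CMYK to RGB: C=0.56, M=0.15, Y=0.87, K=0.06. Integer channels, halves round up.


R = 255 × (1-C) × (1-K) = 255 × 0.44 × 0.94 = 105.468 → 105
G = 255 × (1-M) × (1-K) = 255 × 0.85 × 0.94 = 203.745 → 204
B = 255 × (1-Y) × (1-K) = 255 × 0.13 × 0.94 = 31.161 → 31
= RGB(105, 204, 31)


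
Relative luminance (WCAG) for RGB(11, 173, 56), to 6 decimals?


Linearize each channel (sRGB transfer function): c = v/255; c_lin = c/12.92 if c ≤ 0.04045, else ((c+0.055)/1.055)^2.4
  R: 11/255 ≈ 0.043137 > 0.04045 → ((0.043137+0.055)/1.055)^2.4 ≈ 0.003347
  G: 173/255 ≈ 0.678431 > 0.04045 → ((0.678431+0.055)/1.055)^2.4 ≈ 0.417885
  B: 56/255 ≈ 0.219608 > 0.04045 → ((0.219608+0.055)/1.055)^2.4 ≈ 0.039546
R_lin = 0.003347, G_lin = 0.417885, B_lin = 0.039546
L = 0.2126×R + 0.7152×G + 0.0722×B
L = 0.2126×0.003347 + 0.7152×0.417885 + 0.0722×0.039546
L ≈ 0.302438


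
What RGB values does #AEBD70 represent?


AE → 174 (R)
BD → 189 (G)
70 → 112 (B)
= RGB(174, 189, 112)


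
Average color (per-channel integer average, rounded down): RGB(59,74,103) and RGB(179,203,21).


Midpoint: each channel = ⌊(C₁+C₂)/2⌋
R: ⌊(59+179)/2⌋ = 119
G: ⌊(74+203)/2⌋ = 138
B: ⌊(103+21)/2⌋ = 62
= RGB(119, 138, 62)


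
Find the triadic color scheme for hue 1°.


Triadic: equally spaced at 120° intervals
H1 = 1°
H2 = (1 + 120) mod 360 = 121°
H3 = (1 + 240) mod 360 = 241°
Triadic = 1°, 121°, 241°


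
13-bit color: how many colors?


Colors = 2^bits = 2^13
= 8,192 colors


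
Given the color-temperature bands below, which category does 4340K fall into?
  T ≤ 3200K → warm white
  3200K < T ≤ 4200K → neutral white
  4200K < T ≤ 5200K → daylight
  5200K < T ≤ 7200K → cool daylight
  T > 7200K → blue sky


Temperature: 4340K
4200K < 4340K ≤ 5200K → daylight
Classification: daylight


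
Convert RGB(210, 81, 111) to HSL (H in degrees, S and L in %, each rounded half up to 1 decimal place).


Normalize: R'=210/255≈0.8235, G'=81/255≈0.3176, B'=111/255≈0.4353
Max=210/255, Min=81/255, Δ=Max-Min=129/255
L = (Max+Min)/2 = (210+81)/510 = 291/510 = 0.57058… → L = 57.1%
L > 0.5 → S = Δ/(2-Max-Min) = 129/(510-210-81) = 129/219 = 0.58904… → S = 58.9%
(the 1/255 factors cancel in S and H, so raw channel differences can be used)
Max is R' → H = 60 × (((G-B)/Δ) mod 6) = 60 × (((81-111)/129) mod 6)
  (-30)/129 = -0.2325…; negative, so add 6 → 5.7674…
  H = 60 × 5.7674… = 346.046…° → H = 346.0°
= HSL(346.0°, 58.9%, 57.1%)


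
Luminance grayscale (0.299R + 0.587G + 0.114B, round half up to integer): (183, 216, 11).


Gray = 0.299×R + 0.587×G + 0.114×B
Gray = 0.299×183 + 0.587×216 + 0.114×11
Gray = 54.717 + 126.792 + 1.254
Gray = 182.763 → round half up → 183
Gray = 183


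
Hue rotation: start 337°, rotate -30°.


New hue = (H + rotation) mod 360
New hue = (337 -30) mod 360
= 307 mod 360
= 307°


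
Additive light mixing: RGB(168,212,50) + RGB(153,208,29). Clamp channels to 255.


Additive: each channel = min(255, C₁+C₂)
R: 168+153 = 321 → 255
G: 212+208 = 420 → 255
B: 50+29 = 79 → 79
= RGB(255, 255, 79)


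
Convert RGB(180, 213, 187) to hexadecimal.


R = 180 → B4 (hex)
G = 213 → D5 (hex)
B = 187 → BB (hex)
Hex = #B4D5BB


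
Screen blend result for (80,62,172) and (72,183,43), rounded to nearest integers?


Screen: C = 255 - (255-A)×(255-B)/255, rounded to nearest integer
R: 255 - (255-80)×(255-72)/255 = 255 - 32025/255 ≈ 255 - 125.588 = 129.412 → 129
G: 255 - (255-62)×(255-183)/255 = 255 - 13896/255 ≈ 255 - 54.494 = 200.506 → 201
B: 255 - (255-172)×(255-43)/255 = 255 - 17596/255 ≈ 255 - 69.004 = 185.996 → 186
= RGB(129, 201, 186)


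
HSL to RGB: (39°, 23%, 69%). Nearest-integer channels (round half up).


H=39°, S=0.23, L=0.69
C = (1-|2L-1|)×S = (1-|0.38|)×0.23 = 0.1426
H' = H/60 = 39/60 ≈ 0.6500; X = C×(1-|H' mod 2 - 1|) = 0.09269
m = L - C/2 = 0.69 - 0.0713 = 0.6187
Sector ⌊H'⌋ = 0 → (R',G',B') = (0.1426, 0.09269, 0.0)
RGB = ((R'+m)×255, (G'+m)×255, (B'+m)×255) = (194.1315, 181.40445, 157.7685)
Round half up → RGB(194, 181, 158)


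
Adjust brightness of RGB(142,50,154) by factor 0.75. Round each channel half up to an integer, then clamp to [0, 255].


Multiply each channel by 0.75, round half up, clamp to [0, 255]
R: 142×0.75 = 106.5 → round → 107
G: 50×0.75 = 37.5 → round → 38
B: 154×0.75 = 115.5 → round → 116
= RGB(107, 38, 116)


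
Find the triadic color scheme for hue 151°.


Triadic: equally spaced at 120° intervals
H1 = 151°
H2 = (151 + 120) mod 360 = 271°
H3 = (151 + 240) mod 360 = 31°
Triadic = 151°, 271°, 31°


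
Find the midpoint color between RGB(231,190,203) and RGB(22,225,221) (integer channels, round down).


Midpoint: each channel = ⌊(C₁+C₂)/2⌋
R: ⌊(231+22)/2⌋ = 126
G: ⌊(190+225)/2⌋ = 207
B: ⌊(203+221)/2⌋ = 212
= RGB(126, 207, 212)


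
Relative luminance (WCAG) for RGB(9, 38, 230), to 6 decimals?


Linearize each channel (sRGB transfer function): c = v/255; c_lin = c/12.92 if c ≤ 0.04045, else ((c+0.055)/1.055)^2.4
  R: 9/255 ≈ 0.035294 ≤ 0.04045 → 0.035294/12.92 ≈ 0.002732
  G: 38/255 ≈ 0.149020 > 0.04045 → ((0.149020+0.055)/1.055)^2.4 ≈ 0.019382
  B: 230/255 ≈ 0.901961 > 0.04045 → ((0.901961+0.055)/1.055)^2.4 ≈ 0.791298
R_lin = 0.002732, G_lin = 0.019382, B_lin = 0.791298
L = 0.2126×R + 0.7152×G + 0.0722×B
L = 0.2126×0.002732 + 0.7152×0.019382 + 0.0722×0.791298
L ≈ 0.071575


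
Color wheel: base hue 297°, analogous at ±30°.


Base hue: 297°
Left analog: (297 - 30) mod 360 = 267°
Right analog: (297 + 30) mod 360 = 327°
Analogous hues = 267° and 327°


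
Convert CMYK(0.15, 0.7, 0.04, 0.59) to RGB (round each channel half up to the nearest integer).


R = 255 × (1-C) × (1-K) = 255 × 0.85 × 0.41 = 88.8675 → 89
G = 255 × (1-M) × (1-K) = 255 × 0.30 × 0.41 = 31.365 → 31
B = 255 × (1-Y) × (1-K) = 255 × 0.96 × 0.41 = 100.368 → 100
= RGB(89, 31, 100)


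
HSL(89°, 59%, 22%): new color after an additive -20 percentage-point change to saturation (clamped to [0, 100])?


Original S = 59%
Adjustment = -20 percentage points
New S = 59 + (-20) = 39
Clamp to [0, 100] → 39
= HSL(89°, 39%, 22%)


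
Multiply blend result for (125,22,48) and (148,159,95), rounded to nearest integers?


Multiply: C = A×B/255, rounded to nearest integer
R: 125×148/255 = 18500/255 ≈ 72.549 → 73
G: 22×159/255 = 3498/255 ≈ 13.718 → 14
B: 48×95/255 = 4560/255 ≈ 17.882 → 18
= RGB(73, 14, 18)


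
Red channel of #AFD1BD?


Color: #AFD1BD
R = AF = 175
G = D1 = 209
B = BD = 189
Red = 175


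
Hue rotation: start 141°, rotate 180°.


New hue = (H + rotation) mod 360
New hue = (141 + 180) mod 360
= 321 mod 360
= 321°


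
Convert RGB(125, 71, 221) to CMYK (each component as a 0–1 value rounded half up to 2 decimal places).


R'=125/255≈0.4902, G'=71/255≈0.2784, B'=221/255≈0.8667
K = 1 - max(R',G',B') = 1 - 221/255 = 34/255 = 0.13333… → 0.13
(1-R'-K)/(1-K) simplifies to (max-R)/max with max = 221:
C = (221-125)/221 = 96/221 = 0.43438… → 0.43
M = (221-71)/221 = 150/221 = 0.67873… → 0.68
Y = (221-221)/221 = 0/221 = 0 → 0.00
= CMYK(0.43, 0.68, 0.00, 0.13)


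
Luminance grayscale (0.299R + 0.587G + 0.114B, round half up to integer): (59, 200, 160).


Gray = 0.299×R + 0.587×G + 0.114×B
Gray = 0.299×59 + 0.587×200 + 0.114×160
Gray = 17.641 + 117.400 + 18.240
Gray = 153.281 → round half up → 153
Gray = 153


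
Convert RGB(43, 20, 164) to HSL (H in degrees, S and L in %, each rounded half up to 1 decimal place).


Normalize: R'=43/255≈0.1686, G'=20/255≈0.0784, B'=164/255≈0.6431
Max=164/255, Min=20/255, Δ=Max-Min=144/255
L = (Max+Min)/2 = (164+20)/510 = 184/510 = 0.36078… → L = 36.1%
L ≤ 0.5 → S = Δ/(Max+Min) = 144/(164+20) = 144/184 = 0.78260… → S = 78.3%
(the 1/255 factors cancel in S and H, so raw channel differences can be used)
Max is B' → H = 60 × ((R-G)/Δ + 4) = 60 × ((43-20)/144 + 4)
  23/144 + 4 = 0.1597… + 4 = 4.1597…
  H = 60 × 4.1597… = 249.583…° → H = 249.6°
= HSL(249.6°, 78.3%, 36.1%)


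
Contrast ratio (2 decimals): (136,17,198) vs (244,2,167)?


Linearize each sRGB channel c=v/255: c/12.92 if c ≤ 0.04045 else ((c+0.055)/1.055)^2.4
L = 0.2126×R_lin + 0.7152×G_lin + 0.0722×B_lin
Color 1 (136,17,198):
  R=136: 136/255≈0.5333 > 0.04045 → ((0.5333+0.055)/1.055)^2.4 ≈ 0.24620
  G=17: 17/255≈0.0667 > 0.04045 → ((0.0667+0.055)/1.055)^2.4 ≈ 0.00561
  B=198: 198/255≈0.7765 > 0.04045 → ((0.7765+0.055)/1.055)^2.4 ≈ 0.56471
  L1 = 0.2126×0.24620 + 0.7152×0.00561 + 0.0722×0.56471 ≈ 0.09712
Color 2 (244,2,167):
  R=244: 244/255≈0.9569 > 0.04045 → ((0.9569+0.055)/1.055)^2.4 ≈ 0.90466
  G=2: 2/255≈0.0078 ≤ 0.04045 → 0.0078/12.92 ≈ 0.00061
  B=167: 167/255≈0.6549 > 0.04045 → ((0.6549+0.055)/1.055)^2.4 ≈ 0.38643
  L2 = 0.2126×0.90466 + 0.7152×0.00061 + 0.0722×0.38643 ≈ 0.22067
Lighter = 0.22067, Darker = 0.09712
Ratio = (L_lighter + 0.05) / (L_darker + 0.05)
Ratio = (0.22067 + 0.05) / (0.09712 + 0.05) = 0.27067 / 0.14712 ≈ 1.8397
Ratio ≈ 1.84:1


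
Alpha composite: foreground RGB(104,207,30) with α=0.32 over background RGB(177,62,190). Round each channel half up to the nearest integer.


C = α×F + (1-α)×B, with 1-α = 0.68
R: 0.32×104 + 0.68×177 = 33.28 + 120.36 = 153.64 → 154
G: 0.32×207 + 0.68×62 = 66.24 + 42.16 = 108.40 → 108
B: 0.32×30 + 0.68×190 = 9.60 + 129.20 = 138.80 → 139
= RGB(154, 108, 139)


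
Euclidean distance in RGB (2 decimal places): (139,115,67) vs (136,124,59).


d = √[(R₁-R₂)² + (G₁-G₂)² + (B₁-B₂)²]
d = √[(139-136)² + (115-124)² + (67-59)²]
d = √[9 + 81 + 64]
d = √154
d ≈ 12.41


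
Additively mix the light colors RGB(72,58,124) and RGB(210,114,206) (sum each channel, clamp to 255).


Additive: each channel = min(255, C₁+C₂)
R: 72+210 = 282 → 255
G: 58+114 = 172 → 172
B: 124+206 = 330 → 255
= RGB(255, 172, 255)


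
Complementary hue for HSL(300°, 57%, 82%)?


Complement = opposite side of color wheel = hue + 180°
H' = (300 + 180) mod 360 = 120°
S and L unchanged.
= HSL(120°, 57%, 82%)


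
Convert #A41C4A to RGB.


A4 → 164 (R)
1C → 28 (G)
4A → 74 (B)
= RGB(164, 28, 74)


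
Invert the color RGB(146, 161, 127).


Invert: (255-R, 255-G, 255-B)
R: 255-146 = 109
G: 255-161 = 94
B: 255-127 = 128
= RGB(109, 94, 128)


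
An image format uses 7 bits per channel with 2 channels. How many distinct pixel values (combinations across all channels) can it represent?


Total bits = 7 bits/channel × 2 channels = 14 bits
Distinct pixel values = 2^14
= 16,384 pixel values


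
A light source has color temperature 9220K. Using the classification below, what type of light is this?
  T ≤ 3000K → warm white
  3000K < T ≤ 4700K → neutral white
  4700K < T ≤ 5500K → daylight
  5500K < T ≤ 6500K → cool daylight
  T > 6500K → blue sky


Temperature: 9220K
9220K > 6500K → blue sky
Classification: blue sky


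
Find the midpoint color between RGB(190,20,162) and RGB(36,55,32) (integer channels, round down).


Midpoint: each channel = ⌊(C₁+C₂)/2⌋
R: ⌊(190+36)/2⌋ = 113
G: ⌊(20+55)/2⌋ = 37
B: ⌊(162+32)/2⌋ = 97
= RGB(113, 37, 97)


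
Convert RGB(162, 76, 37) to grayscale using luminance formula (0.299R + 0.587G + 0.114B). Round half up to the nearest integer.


Gray = 0.299×R + 0.587×G + 0.114×B
Gray = 0.299×162 + 0.587×76 + 0.114×37
Gray = 48.438 + 44.612 + 4.218
Gray = 97.268 → round half up → 97
Gray = 97


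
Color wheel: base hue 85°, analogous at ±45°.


Base hue: 85°
Left analog: (85 - 45) mod 360 = 40°
Right analog: (85 + 45) mod 360 = 130°
Analogous hues = 40° and 130°


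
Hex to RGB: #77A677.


77 → 119 (R)
A6 → 166 (G)
77 → 119 (B)
= RGB(119, 166, 119)


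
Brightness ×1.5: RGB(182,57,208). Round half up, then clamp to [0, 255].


Multiply each channel by 1.5, round half up, clamp to [0, 255]
R: 182×1.5 = 273 → clamp → 255
G: 57×1.5 = 85.5 → round → 86
B: 208×1.5 = 312 → clamp → 255
= RGB(255, 86, 255)


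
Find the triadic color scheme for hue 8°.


Triadic: equally spaced at 120° intervals
H1 = 8°
H2 = (8 + 120) mod 360 = 128°
H3 = (8 + 240) mod 360 = 248°
Triadic = 8°, 128°, 248°


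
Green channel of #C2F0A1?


Color: #C2F0A1
R = C2 = 194
G = F0 = 240
B = A1 = 161
Green = 240


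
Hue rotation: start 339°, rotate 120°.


New hue = (H + rotation) mod 360
New hue = (339 + 120) mod 360
= 459 mod 360
= 99°


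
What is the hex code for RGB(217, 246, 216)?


R = 217 → D9 (hex)
G = 246 → F6 (hex)
B = 216 → D8 (hex)
Hex = #D9F6D8


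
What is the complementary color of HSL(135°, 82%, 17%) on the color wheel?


Complement = opposite side of color wheel = hue + 180°
H' = (135 + 180) mod 360 = 315°
S and L unchanged.
= HSL(315°, 82%, 17%)


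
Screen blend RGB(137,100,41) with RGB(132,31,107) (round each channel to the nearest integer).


Screen: C = 255 - (255-A)×(255-B)/255, rounded to nearest integer
R: 255 - (255-137)×(255-132)/255 = 255 - 14514/255 ≈ 255 - 56.918 = 198.082 → 198
G: 255 - (255-100)×(255-31)/255 = 255 - 34720/255 ≈ 255 - 136.157 = 118.843 → 119
B: 255 - (255-41)×(255-107)/255 = 255 - 31672/255 ≈ 255 - 124.204 = 130.796 → 131
= RGB(198, 119, 131)


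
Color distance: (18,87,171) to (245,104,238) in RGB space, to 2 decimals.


d = √[(R₁-R₂)² + (G₁-G₂)² + (B₁-B₂)²]
d = √[(18-245)² + (87-104)² + (171-238)²]
d = √[51529 + 289 + 4489]
d = √56307
d ≈ 237.29


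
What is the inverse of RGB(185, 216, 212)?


Invert: (255-R, 255-G, 255-B)
R: 255-185 = 70
G: 255-216 = 39
B: 255-212 = 43
= RGB(70, 39, 43)


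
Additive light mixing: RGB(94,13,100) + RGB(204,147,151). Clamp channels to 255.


Additive: each channel = min(255, C₁+C₂)
R: 94+204 = 298 → 255
G: 13+147 = 160 → 160
B: 100+151 = 251 → 251
= RGB(255, 160, 251)


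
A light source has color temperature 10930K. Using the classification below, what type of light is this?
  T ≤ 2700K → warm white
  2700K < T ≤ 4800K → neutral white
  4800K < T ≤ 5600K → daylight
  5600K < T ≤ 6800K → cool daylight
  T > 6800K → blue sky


Temperature: 10930K
10930K > 6800K → blue sky
Classification: blue sky


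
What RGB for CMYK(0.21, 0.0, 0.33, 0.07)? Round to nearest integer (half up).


R = 255 × (1-C) × (1-K) = 255 × 0.79 × 0.93 = 187.3485 → 187
G = 255 × (1-M) × (1-K) = 255 × 1.00 × 0.93 = 237.15 → 237
B = 255 × (1-Y) × (1-K) = 255 × 0.67 × 0.93 = 158.8905 → 159
= RGB(187, 237, 159)


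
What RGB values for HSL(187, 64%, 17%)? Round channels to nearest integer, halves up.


H=187°, S=0.64, L=0.17
C = (1-|2L-1|)×S = (1-|-0.66|)×0.64 = 0.2176
H' = H/60 = 187/60 ≈ 3.1167; X = C×(1-|H' mod 2 - 1|) ≈ 0.1922
m = L - C/2 = 0.17 - 0.1088 = 0.0612
Sector ⌊H'⌋ = 3 → (R',G',B') = (0.0, ≈0.1922, 0.2176)
RGB = ((R'+m)×255, (G'+m)×255, (B'+m)×255) = (15.606, 64.6204, 71.094)
Round half up → RGB(16, 65, 71)


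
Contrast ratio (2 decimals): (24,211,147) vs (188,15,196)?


Linearize each sRGB channel c=v/255: c/12.92 if c ≤ 0.04045 else ((c+0.055)/1.055)^2.4
L = 0.2126×R_lin + 0.7152×G_lin + 0.0722×B_lin
Color 1 (24,211,147):
  R=24: 24/255≈0.0941 > 0.04045 → ((0.0941+0.055)/1.055)^2.4 ≈ 0.00913
  G=211: 211/255≈0.8275 > 0.04045 → ((0.8275+0.055)/1.055)^2.4 ≈ 0.65141
  B=147: 147/255≈0.5765 > 0.04045 → ((0.5765+0.055)/1.055)^2.4 ≈ 0.29177
  L1 = 0.2126×0.00913 + 0.7152×0.65141 + 0.0722×0.29177 ≈ 0.48889
Color 2 (188,15,196):
  R=188: 188/255≈0.7373 > 0.04045 → ((0.7373+0.055)/1.055)^2.4 ≈ 0.50289
  G=15: 15/255≈0.0588 > 0.04045 → ((0.0588+0.055)/1.055)^2.4 ≈ 0.00478
  B=196: 196/255≈0.7686 > 0.04045 → ((0.7686+0.055)/1.055)^2.4 ≈ 0.55201
  L2 = 0.2126×0.50289 + 0.7152×0.00478 + 0.0722×0.55201 ≈ 0.15019
Lighter = 0.48889, Darker = 0.15019
Ratio = (L_lighter + 0.05) / (L_darker + 0.05)
Ratio = (0.48889 + 0.05) / (0.15019 + 0.05) = 0.53889 / 0.20019 ≈ 2.6920
Ratio ≈ 2.69:1


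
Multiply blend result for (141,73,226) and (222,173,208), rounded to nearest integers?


Multiply: C = A×B/255, rounded to nearest integer
R: 141×222/255 = 31302/255 ≈ 122.753 → 123
G: 73×173/255 = 12629/255 ≈ 49.525 → 50
B: 226×208/255 = 47008/255 ≈ 184.345 → 184
= RGB(123, 50, 184)


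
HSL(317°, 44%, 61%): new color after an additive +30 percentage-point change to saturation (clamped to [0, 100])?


Original S = 44%
Adjustment = +30 percentage points
New S = 44 + (30) = 74
Clamp to [0, 100] → 74
= HSL(317°, 74%, 61%)


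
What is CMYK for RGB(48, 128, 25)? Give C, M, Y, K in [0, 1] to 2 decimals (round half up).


R'=48/255≈0.1882, G'=128/255≈0.5020, B'=25/255≈0.0980
K = 1 - max(R',G',B') = 1 - 128/255 = 127/255 = 0.49803… → 0.50
(1-R'-K)/(1-K) simplifies to (max-R)/max with max = 128:
C = (128-48)/128 = 80/128 = 0.625 → 0.63
M = (128-128)/128 = 0/128 = 0 → 0.00
Y = (128-25)/128 = 103/128 = 0.80468… → 0.80
= CMYK(0.63, 0.00, 0.80, 0.50)


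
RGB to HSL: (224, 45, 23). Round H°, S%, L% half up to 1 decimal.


Normalize: R'=224/255≈0.8784, G'=45/255≈0.1765, B'=23/255≈0.0902
Max=224/255, Min=23/255, Δ=Max-Min=201/255
L = (Max+Min)/2 = (224+23)/510 = 247/510 = 0.48431… → L = 48.4%
L ≤ 0.5 → S = Δ/(Max+Min) = 201/(224+23) = 201/247 = 0.81376… → S = 81.4%
(the 1/255 factors cancel in S and H, so raw channel differences can be used)
Max is R' → H = 60 × (((G-B)/Δ) mod 6) = 60 × (((45-23)/201) mod 6)
  22/201 = 0.1094…
  H = 60 × 0.1094… = 6.567…° → H = 6.6°
= HSL(6.6°, 81.4%, 48.4%)


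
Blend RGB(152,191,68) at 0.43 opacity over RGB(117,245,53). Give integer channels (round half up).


C = α×F + (1-α)×B, with 1-α = 0.57
R: 0.43×152 + 0.57×117 = 65.36 + 66.69 = 132.05 → 132
G: 0.43×191 + 0.57×245 = 82.13 + 139.65 = 221.78 → 222
B: 0.43×68 + 0.57×53 = 29.24 + 30.21 = 59.45 → 59
= RGB(132, 222, 59)


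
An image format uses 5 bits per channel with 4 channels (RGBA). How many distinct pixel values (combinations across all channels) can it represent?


Total bits = 5 bits/channel × 4 channels = 20 bits
Distinct pixel values = 2^20
= 1,048,576 pixel values


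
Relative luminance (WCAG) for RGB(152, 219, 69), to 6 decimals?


Linearize each channel (sRGB transfer function): c = v/255; c_lin = c/12.92 if c ≤ 0.04045, else ((c+0.055)/1.055)^2.4
  R: 152/255 ≈ 0.596078 > 0.04045 → ((0.596078+0.055)/1.055)^2.4 ≈ 0.313989
  G: 219/255 ≈ 0.858824 > 0.04045 → ((0.858824+0.055)/1.055)^2.4 ≈ 0.708376
  B: 69/255 ≈ 0.270588 > 0.04045 → ((0.270588+0.055)/1.055)^2.4 ≈ 0.059511
R_lin = 0.313989, G_lin = 0.708376, B_lin = 0.059511
L = 0.2126×R + 0.7152×G + 0.0722×B
L = 0.2126×0.313989 + 0.7152×0.708376 + 0.0722×0.059511
L ≈ 0.577681


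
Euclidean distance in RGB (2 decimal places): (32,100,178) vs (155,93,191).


d = √[(R₁-R₂)² + (G₁-G₂)² + (B₁-B₂)²]
d = √[(32-155)² + (100-93)² + (178-191)²]
d = √[15129 + 49 + 169]
d = √15347
d ≈ 123.88


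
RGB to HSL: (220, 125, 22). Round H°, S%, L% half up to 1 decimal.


Normalize: R'=220/255≈0.8627, G'=125/255≈0.4902, B'=22/255≈0.0863
Max=220/255, Min=22/255, Δ=Max-Min=198/255
L = (Max+Min)/2 = (220+22)/510 = 242/510 = 0.47450… → L = 47.5%
L ≤ 0.5 → S = Δ/(Max+Min) = 198/(220+22) = 198/242 = 0.81818… → S = 81.8%
(the 1/255 factors cancel in S and H, so raw channel differences can be used)
Max is R' → H = 60 × (((G-B)/Δ) mod 6) = 60 × (((125-22)/198) mod 6)
  103/198 = 0.5202…
  H = 60 × 0.5202… = 31.212…° → H = 31.2°
= HSL(31.2°, 81.8%, 47.5%)


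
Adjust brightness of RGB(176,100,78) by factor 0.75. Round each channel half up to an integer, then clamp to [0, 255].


Multiply each channel by 0.75, round half up, clamp to [0, 255]
R: 176×0.75 = 132
G: 100×0.75 = 75
B: 78×0.75 = 58.5 → round → 59
= RGB(132, 75, 59)


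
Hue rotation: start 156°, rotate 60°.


New hue = (H + rotation) mod 360
New hue = (156 + 60) mod 360
= 216 mod 360
= 216°


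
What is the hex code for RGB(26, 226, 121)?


R = 26 → 1A (hex)
G = 226 → E2 (hex)
B = 121 → 79 (hex)
Hex = #1AE279


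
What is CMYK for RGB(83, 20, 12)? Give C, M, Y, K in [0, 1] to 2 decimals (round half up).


R'=83/255≈0.3255, G'=20/255≈0.0784, B'=12/255≈0.0471
K = 1 - max(R',G',B') = 1 - 83/255 = 172/255 = 0.67450… → 0.67
(1-R'-K)/(1-K) simplifies to (max-R)/max with max = 83:
C = (83-83)/83 = 0/83 = 0 → 0.00
M = (83-20)/83 = 63/83 = 0.75903… → 0.76
Y = (83-12)/83 = 71/83 = 0.85542… → 0.86
= CMYK(0.00, 0.76, 0.86, 0.67)


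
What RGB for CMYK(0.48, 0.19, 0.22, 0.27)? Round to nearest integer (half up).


R = 255 × (1-C) × (1-K) = 255 × 0.52 × 0.73 = 96.798 → 97
G = 255 × (1-M) × (1-K) = 255 × 0.81 × 0.73 = 150.7815 → 151
B = 255 × (1-Y) × (1-K) = 255 × 0.78 × 0.73 = 145.197 → 145
= RGB(97, 151, 145)


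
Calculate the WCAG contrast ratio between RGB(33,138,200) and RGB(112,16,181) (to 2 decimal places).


Linearize each sRGB channel c=v/255: c/12.92 if c ≤ 0.04045 else ((c+0.055)/1.055)^2.4
L = 0.2126×R_lin + 0.7152×G_lin + 0.0722×B_lin
Color 1 (33,138,200):
  R=33: 33/255≈0.1294 > 0.04045 → ((0.1294+0.055)/1.055)^2.4 ≈ 0.01521
  G=138: 138/255≈0.5412 > 0.04045 → ((0.5412+0.055)/1.055)^2.4 ≈ 0.25415
  B=200: 200/255≈0.7843 > 0.04045 → ((0.7843+0.055)/1.055)^2.4 ≈ 0.57758
  L1 = 0.2126×0.01521 + 0.7152×0.25415 + 0.0722×0.57758 ≈ 0.22670
Color 2 (112,16,181):
  R=112: 112/255≈0.4392 > 0.04045 → ((0.4392+0.055)/1.055)^2.4 ≈ 0.16203
  G=16: 16/255≈0.0627 > 0.04045 → ((0.0627+0.055)/1.055)^2.4 ≈ 0.00518
  B=181: 181/255≈0.7098 > 0.04045 → ((0.7098+0.055)/1.055)^2.4 ≈ 0.46208
  L2 = 0.2126×0.16203 + 0.7152×0.00518 + 0.0722×0.46208 ≈ 0.07152
Lighter = 0.22670, Darker = 0.07152
Ratio = (L_lighter + 0.05) / (L_darker + 0.05)
Ratio = (0.22670 + 0.05) / (0.07152 + 0.05) = 0.27670 / 0.12152 ≈ 2.2771
Ratio ≈ 2.28:1


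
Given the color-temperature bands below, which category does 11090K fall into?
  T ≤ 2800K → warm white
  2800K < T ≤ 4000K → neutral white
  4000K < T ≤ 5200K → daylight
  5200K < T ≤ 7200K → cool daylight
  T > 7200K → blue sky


Temperature: 11090K
11090K > 7200K → blue sky
Classification: blue sky


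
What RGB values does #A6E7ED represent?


A6 → 166 (R)
E7 → 231 (G)
ED → 237 (B)
= RGB(166, 231, 237)


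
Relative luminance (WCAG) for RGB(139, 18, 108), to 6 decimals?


Linearize each channel (sRGB transfer function): c = v/255; c_lin = c/12.92 if c ≤ 0.04045, else ((c+0.055)/1.055)^2.4
  R: 139/255 ≈ 0.545098 > 0.04045 → ((0.545098+0.055)/1.055)^2.4 ≈ 0.258183
  G: 18/255 ≈ 0.070588 > 0.04045 → ((0.070588+0.055)/1.055)^2.4 ≈ 0.006049
  B: 108/255 ≈ 0.423529 > 0.04045 → ((0.423529+0.055)/1.055)^2.4 ≈ 0.149960
R_lin = 0.258183, G_lin = 0.006049, B_lin = 0.149960
L = 0.2126×R + 0.7152×G + 0.0722×B
L = 0.2126×0.258183 + 0.7152×0.006049 + 0.0722×0.149960
L ≈ 0.070043
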